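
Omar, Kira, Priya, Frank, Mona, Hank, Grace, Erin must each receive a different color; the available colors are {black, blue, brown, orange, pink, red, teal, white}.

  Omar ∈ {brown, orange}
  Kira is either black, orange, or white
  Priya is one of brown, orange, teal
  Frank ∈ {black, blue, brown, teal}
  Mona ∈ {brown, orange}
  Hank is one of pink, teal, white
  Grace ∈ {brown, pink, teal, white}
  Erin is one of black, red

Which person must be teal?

Priya

The 8 variables draw from only 8 values {black, blue, brown, orange, pink, red, teal, white}, so each is used; only Frank can be blue, hence Frank = blue.
The 7 still-open variables together cover exactly {black, brown, orange, pink, red, teal, white} — 7 values for 7 variables — and red appears only in Erin's list, so Erin = red.
The 6 still-open variables draw from only 6 values {black, brown, orange, pink, teal, white}, so each is used; only Kira can be black, hence Kira = black.
The 2 variables Omar and Mona are confined to {brown, orange}, which locks those values in; drop them from Priya, Grace.
So teal goes to Priya.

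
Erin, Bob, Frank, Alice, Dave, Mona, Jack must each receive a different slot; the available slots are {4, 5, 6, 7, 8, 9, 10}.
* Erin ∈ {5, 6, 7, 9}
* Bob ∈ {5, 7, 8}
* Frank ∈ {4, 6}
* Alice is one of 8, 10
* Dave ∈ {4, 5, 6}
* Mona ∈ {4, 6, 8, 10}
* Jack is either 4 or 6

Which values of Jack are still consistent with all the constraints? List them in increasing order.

The 7 variables draw from only 7 values {4, 5, 6, 7, 8, 9, 10}, so each is used; only Erin can be 9, hence Erin = 9.
The 6 still-open variables together cover exactly {4, 5, 6, 7, 8, 10} — 6 values for 6 variables — and 7 appears only in Bob's list, so Bob = 7.
The 5 still-open variables together cover exactly {4, 5, 6, 8, 10} — 5 values for 5 variables — and 5 appears only in Dave's list, so Dave = 5.
Frank and Jack between them cover only {4, 6} — a naked pair. Remove those values from Mona.
No further eliminations apply; Jack can still be any of 4, 6.

4, 6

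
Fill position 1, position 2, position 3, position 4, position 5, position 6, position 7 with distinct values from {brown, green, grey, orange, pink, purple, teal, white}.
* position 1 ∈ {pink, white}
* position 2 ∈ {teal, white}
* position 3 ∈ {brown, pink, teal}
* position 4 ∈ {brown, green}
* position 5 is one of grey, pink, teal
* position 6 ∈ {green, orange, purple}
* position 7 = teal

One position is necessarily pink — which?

position 7's domain is down to {teal}, so position 7 = teal. Strike teal from position 2, position 3, position 5.
position 2 must be white (only option left). So position 1 can't be white.
So pink goes to position 1.

position 1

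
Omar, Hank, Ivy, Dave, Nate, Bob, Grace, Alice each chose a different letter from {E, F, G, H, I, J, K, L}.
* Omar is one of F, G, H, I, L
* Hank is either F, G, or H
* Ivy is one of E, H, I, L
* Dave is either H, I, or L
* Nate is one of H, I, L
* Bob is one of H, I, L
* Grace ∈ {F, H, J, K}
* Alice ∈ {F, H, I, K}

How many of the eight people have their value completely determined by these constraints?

3

The 8 variables together cover exactly {E, F, G, H, I, J, K, L} — 8 values for 8 variables — and E appears only in Ivy's list, so Ivy = E.
Among the 7 still-open variables, J fits only Grace (and all 7 values in {F, G, H, I, J, K, L} must be used), so Grace = J.
The 6 still-open variables draw from only 6 values {F, G, H, I, K, L}, so each is used; only Alice can be K, hence Alice = K.
The 3 variables Dave, Nate, Bob are confined to {H, I, L}, which locks those values in; drop them from Omar, Hank.
Determined: Ivy=E, Grace=J, Alice=K. The other people each still have more than one consistent value. That makes 3.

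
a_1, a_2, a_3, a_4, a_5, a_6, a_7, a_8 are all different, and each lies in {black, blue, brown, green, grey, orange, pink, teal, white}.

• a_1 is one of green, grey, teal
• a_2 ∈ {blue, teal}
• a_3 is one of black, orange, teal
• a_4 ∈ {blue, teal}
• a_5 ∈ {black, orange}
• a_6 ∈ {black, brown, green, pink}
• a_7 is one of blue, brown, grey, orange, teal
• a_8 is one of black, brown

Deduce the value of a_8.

Among the 8 variables, pink fits only a_6 (and all 8 values in {black, blue, brown, green, grey, orange, pink, teal} must be used), so a_6 = pink.
Among the 7 still-open variables, green fits only a_1 (and all 7 values in {black, blue, brown, green, grey, orange, teal} must be used), so a_1 = green.
The 6 still-open variables draw from only 6 values {black, blue, brown, grey, orange, teal}, so each is used; only a_7 can be grey, hence a_7 = grey.
Among the 5 still-open variables, brown fits only a_8 (and all 5 values in {black, blue, brown, orange, teal} must be used), so a_8 = brown.

brown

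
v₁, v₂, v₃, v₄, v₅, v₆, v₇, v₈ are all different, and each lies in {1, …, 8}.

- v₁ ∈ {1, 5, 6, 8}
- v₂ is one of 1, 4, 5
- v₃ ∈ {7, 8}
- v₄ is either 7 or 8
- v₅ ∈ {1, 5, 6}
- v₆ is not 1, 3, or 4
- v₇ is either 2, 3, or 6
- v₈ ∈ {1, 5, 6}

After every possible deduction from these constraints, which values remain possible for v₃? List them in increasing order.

7, 8

The 8 variables draw from only 8 values {1, 2, 3, 4, 5, 6, 7, 8}, so each is used; only v₇ can be 3, hence v₇ = 3.
The 7 still-open variables together cover exactly {1, 2, 4, 5, 6, 7, 8} — 7 values for 7 variables — and 2 appears only in v₆'s list, so v₆ = 2.
The 6 still-open variables draw from only 6 values {1, 4, 5, 6, 7, 8}, so each is used; only v₂ can be 4, hence v₂ = 4.
The 2 variables v₃ and v₄ are confined to {7, 8}, which locks those values in; drop them from v₁.
No further eliminations apply; v₃ can still be any of 7, 8.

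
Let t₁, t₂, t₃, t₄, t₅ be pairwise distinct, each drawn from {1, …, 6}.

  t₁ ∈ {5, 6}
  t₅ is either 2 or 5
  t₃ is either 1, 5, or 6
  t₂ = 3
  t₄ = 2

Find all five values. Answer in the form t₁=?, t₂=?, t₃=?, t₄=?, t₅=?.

t₁=6, t₂=3, t₃=1, t₄=2, t₅=5

t₂'s domain is down to {3}, so t₂ = 3.
That leaves t₄ = 2. So t₅ can't be 2.
t₅ must be 5 (only option left). Eliminate 5 elsewhere: t₁, t₃.
t₁ has just one choice, so t₁ = 6. So t₃ can't be 6.
That leaves t₃ = 1.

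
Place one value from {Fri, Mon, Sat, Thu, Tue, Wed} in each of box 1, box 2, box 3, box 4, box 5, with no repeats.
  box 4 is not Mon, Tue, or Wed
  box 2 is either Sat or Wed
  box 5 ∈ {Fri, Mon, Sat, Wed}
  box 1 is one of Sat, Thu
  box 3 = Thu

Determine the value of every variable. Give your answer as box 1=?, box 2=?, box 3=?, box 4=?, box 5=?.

box 1=Sat, box 2=Wed, box 3=Thu, box 4=Fri, box 5=Mon

box 3's domain is down to {Thu}, so box 3 = Thu. Eliminate Thu elsewhere: box 1, box 4.
That leaves box 1 = Sat. Remove Sat from box 2, box 4, box 5.
box 2 has just one choice, so box 2 = Wed. Eliminate Wed elsewhere: box 5.
box 4's domain is down to {Fri}, so box 4 = Fri. Strike Fri from box 5.
box 5's domain is down to {Mon}, so box 5 = Mon.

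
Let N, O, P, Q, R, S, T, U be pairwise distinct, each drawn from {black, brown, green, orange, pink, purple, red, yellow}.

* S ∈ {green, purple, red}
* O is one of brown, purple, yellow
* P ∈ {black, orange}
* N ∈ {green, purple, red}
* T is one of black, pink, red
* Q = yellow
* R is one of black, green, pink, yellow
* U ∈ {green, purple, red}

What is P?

orange

Q must be yellow (only option left). Eliminate yellow elsewhere: O, R.
The 7 still-open variables draw from only 7 values {black, brown, green, orange, pink, purple, red}, so each is used; only O can be brown, hence O = brown.
The 6 still-open variables together cover exactly {black, green, orange, pink, purple, red} — 6 values for 6 variables — and orange appears only in P's list, so P = orange.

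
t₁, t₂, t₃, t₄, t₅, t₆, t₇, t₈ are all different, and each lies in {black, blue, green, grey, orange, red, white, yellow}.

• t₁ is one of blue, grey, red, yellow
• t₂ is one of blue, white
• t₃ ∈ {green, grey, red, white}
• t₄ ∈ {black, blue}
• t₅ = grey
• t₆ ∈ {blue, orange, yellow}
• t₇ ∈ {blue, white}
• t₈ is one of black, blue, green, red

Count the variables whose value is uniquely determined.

t₅ must be grey (only option left). Strike grey from t₁, t₃.
The 7 still-open variables together cover exactly {black, blue, green, orange, red, white, yellow} — 7 values for 7 variables — and orange appears only in t₆'s list, so t₆ = orange.
The 6 still-open variables draw from only 6 values {black, blue, green, red, white, yellow}, so each is used; only t₁ can be yellow, hence t₁ = yellow.
t₂ and t₇ between them cover only {blue, white} — a naked pair. Remove those values from t₃, t₄, t₈.
t₄ must be black (only option left). Strike black from t₈.
Determined: t₁=yellow, t₄=black, t₅=grey, t₆=orange. The other variables each still have more than one consistent value. That makes 4.

4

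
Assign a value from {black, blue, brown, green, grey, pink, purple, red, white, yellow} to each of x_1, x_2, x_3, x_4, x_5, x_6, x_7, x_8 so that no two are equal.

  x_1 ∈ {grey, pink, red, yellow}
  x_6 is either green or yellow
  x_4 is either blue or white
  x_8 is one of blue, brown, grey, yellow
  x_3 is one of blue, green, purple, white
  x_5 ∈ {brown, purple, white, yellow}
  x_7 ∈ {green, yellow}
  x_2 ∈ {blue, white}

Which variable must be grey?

x_2 and x_4 between them cover only {blue, white} — a naked pair. Remove those values from x_3, x_5, x_8.
x_6 and x_7 between them cover only {green, yellow} — a naked pair. Remove those values from x_1, x_3, x_5, x_8.
That leaves x_3 = purple. Eliminate purple elsewhere: x_5.
x_5 must be brown (only option left). Strike brown from x_8.
So grey goes to x_8.

x_8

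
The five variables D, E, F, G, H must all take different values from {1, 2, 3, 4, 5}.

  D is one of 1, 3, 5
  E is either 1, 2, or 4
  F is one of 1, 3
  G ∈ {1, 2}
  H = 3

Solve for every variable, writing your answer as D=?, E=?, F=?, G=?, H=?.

D=5, E=4, F=1, G=2, H=3

H has just one choice, so H = 3. Remove 3 from D, F.
That leaves F = 1. Eliminate 1 elsewhere: D, E, G.
That leaves G = 2. Eliminate 2 elsewhere: E.
D must be 5 (only option left).
E has just one choice, so E = 4.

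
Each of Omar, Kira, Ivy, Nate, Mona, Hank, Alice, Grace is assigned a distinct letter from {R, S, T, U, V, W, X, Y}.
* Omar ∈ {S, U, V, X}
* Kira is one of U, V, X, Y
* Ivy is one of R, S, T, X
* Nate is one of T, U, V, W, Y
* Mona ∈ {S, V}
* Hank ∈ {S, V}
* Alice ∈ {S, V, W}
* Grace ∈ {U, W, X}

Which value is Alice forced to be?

W

The 8 variables together cover exactly {R, S, T, U, V, W, X, Y} — 8 values for 8 variables — and R appears only in Ivy's list, so Ivy = R.
Among the 7 still-open variables, T fits only Nate (and all 7 values in {S, T, U, V, W, X, Y} must be used), so Nate = T.
The 6 still-open variables draw from only 6 values {S, U, V, W, X, Y}, so each is used; only Kira can be Y, hence Kira = Y.
Mona and Hank between them cover only {S, V} — a naked pair. Remove those values from Omar, Alice.
So Alice = W.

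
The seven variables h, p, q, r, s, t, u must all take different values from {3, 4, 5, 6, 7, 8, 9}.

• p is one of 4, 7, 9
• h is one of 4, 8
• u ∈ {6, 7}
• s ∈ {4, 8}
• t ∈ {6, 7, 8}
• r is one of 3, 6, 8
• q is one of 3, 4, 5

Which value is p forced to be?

Among the 7 variables, 5 fits only q (and all 7 values in {3, 4, 5, 6, 7, 8, 9} must be used), so q = 5.
The 6 still-open variables together cover exactly {3, 4, 6, 7, 8, 9} — 6 values for 6 variables — and 3 appears only in r's list, so r = 3.
The 5 still-open variables together cover exactly {4, 6, 7, 8, 9} — 5 values for 5 variables — and 9 appears only in p's list, so p = 9.

9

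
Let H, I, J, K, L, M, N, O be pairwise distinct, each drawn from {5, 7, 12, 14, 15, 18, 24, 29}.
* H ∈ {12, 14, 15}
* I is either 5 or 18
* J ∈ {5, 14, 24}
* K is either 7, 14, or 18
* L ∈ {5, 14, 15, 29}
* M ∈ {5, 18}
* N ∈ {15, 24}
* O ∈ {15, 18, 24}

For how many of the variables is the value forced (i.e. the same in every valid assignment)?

Among the 8 variables, 7 fits only K (and all 8 values in {5, 7, 12, 14, 15, 18, 24, 29} must be used), so K = 7.
Among the 7 still-open variables, 12 fits only H (and all 7 values in {5, 12, 14, 15, 18, 24, 29} must be used), so H = 12.
Among the 6 still-open variables, 29 fits only L (and all 6 values in {5, 14, 15, 18, 24, 29} must be used), so L = 29.
Among the 5 still-open variables, 14 fits only J (and all 5 values in {5, 14, 15, 18, 24} must be used), so J = 14.
I and M share exactly the 2 values {5, 18}; by pigeonhole those values go to them, so strike 5, 18 from O.
Determined: H=12, J=14, K=7, L=29. The other variables each still have more than one consistent value. That makes 4.

4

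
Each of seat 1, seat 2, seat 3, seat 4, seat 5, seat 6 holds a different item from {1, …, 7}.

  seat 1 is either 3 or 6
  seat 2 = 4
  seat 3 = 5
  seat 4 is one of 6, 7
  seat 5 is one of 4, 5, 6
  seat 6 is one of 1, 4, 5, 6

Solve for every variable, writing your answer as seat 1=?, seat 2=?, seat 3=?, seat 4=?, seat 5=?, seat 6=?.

seat 1=3, seat 2=4, seat 3=5, seat 4=7, seat 5=6, seat 6=1

seat 2 has just one choice, so seat 2 = 4. Remove 4 from seat 5, seat 6.
seat 3's domain is down to {5}, so seat 3 = 5. Eliminate 5 elsewhere: seat 5, seat 6.
seat 5's domain is down to {6}, so seat 5 = 6. Strike 6 from seat 1, seat 4, seat 6.
seat 6's domain is down to {1}, so seat 6 = 1.
seat 1's domain is down to {3}, so seat 1 = 3.
seat 4 has just one choice, so seat 4 = 7.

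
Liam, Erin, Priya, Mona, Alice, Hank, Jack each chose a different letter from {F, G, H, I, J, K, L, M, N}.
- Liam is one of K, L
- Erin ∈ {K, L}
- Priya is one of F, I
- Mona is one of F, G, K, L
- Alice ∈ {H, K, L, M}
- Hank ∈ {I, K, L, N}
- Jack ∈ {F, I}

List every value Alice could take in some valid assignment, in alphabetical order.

H, M

Liam and Erin between them cover only {K, L} — a naked pair. Remove those values from Mona, Alice, Hank.
Priya and Jack share exactly the 2 values {F, I}; by pigeonhole those values go to them, so strike F, I from Mona, Hank.
Mona's domain is down to {G}, so Mona = G.
That leaves Hank = N.
No further eliminations apply; Alice can still be any of H, M.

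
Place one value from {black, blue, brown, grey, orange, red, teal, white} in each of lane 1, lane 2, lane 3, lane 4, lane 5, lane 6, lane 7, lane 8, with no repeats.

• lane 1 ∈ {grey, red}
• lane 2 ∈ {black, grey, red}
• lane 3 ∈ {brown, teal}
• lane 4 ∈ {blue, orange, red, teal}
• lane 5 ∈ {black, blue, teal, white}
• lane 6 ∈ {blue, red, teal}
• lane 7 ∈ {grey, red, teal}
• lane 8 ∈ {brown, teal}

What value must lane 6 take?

The 8 variables together cover exactly {black, blue, brown, grey, orange, red, teal, white} — 8 values for 8 variables — and orange appears only in lane 4's list, so lane 4 = orange.
The 7 still-open variables together cover exactly {black, blue, brown, grey, red, teal, white} — 7 values for 7 variables — and white appears only in lane 5's list, so lane 5 = white.
The 6 still-open variables together cover exactly {black, blue, brown, grey, red, teal} — 6 values for 6 variables — and black appears only in lane 2's list, so lane 2 = black.
The 5 still-open variables draw from only 5 values {blue, brown, grey, red, teal}, so each is used; only lane 6 can be blue, hence lane 6 = blue.

blue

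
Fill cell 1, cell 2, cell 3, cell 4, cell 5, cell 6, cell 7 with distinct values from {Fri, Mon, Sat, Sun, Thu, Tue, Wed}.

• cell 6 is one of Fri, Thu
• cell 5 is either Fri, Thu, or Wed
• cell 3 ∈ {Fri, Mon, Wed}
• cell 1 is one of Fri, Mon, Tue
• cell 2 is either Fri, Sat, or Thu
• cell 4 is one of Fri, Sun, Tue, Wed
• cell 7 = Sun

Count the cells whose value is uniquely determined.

2

cell 7 must be Sun (only option left). Remove Sun from cell 4.
The 6 still-open variables draw from only 6 values {Fri, Mon, Sat, Thu, Tue, Wed}, so each is used; only cell 2 can be Sat, hence cell 2 = Sat.
Determined: cell 2=Sat, cell 7=Sun. The other cells each still have more than one consistent value. That makes 2.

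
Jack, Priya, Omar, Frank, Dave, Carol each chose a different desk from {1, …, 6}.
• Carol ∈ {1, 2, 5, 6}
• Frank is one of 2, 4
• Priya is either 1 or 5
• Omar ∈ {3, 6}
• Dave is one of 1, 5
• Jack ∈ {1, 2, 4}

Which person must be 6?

The 6 variables draw from only 6 values {1, 2, 3, 4, 5, 6}, so each is used; only Omar can be 3, hence Omar = 3.
The 5 still-open variables draw from only 5 values {1, 2, 4, 5, 6}, so each is used; only Carol can be 6, hence Carol = 6.

Carol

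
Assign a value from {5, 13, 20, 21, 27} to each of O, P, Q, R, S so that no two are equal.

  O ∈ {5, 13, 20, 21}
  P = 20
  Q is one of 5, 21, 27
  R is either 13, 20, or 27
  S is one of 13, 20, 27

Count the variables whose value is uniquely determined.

P has just one choice, so P = 20. Remove 20 from O, R, S.
R and S between them cover only {13, 27} — a naked pair. Remove those values from O, Q.
Determined: P=20. The other variables each still have more than one consistent value. That makes 1.

1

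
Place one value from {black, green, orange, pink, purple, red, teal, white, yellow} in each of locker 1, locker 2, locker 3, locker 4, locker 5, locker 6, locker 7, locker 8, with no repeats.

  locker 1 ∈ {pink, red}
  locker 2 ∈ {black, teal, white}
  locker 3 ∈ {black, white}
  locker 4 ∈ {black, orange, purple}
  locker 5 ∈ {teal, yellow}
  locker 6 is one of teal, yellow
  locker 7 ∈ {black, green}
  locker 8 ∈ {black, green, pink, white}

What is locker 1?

locker 5 and locker 6 share exactly the 2 values {teal, yellow}; by pigeonhole those values go to them, so strike teal, yellow from locker 2.
locker 2 and locker 3 share exactly the 2 values {black, white}; by pigeonhole those values go to them, so strike black, white from locker 4, locker 7, locker 8.
locker 7's domain is down to {green}, so locker 7 = green. Eliminate green elsewhere: locker 8.
locker 8's domain is down to {pink}, so locker 8 = pink. Strike pink from locker 1.
So locker 1 = red.

red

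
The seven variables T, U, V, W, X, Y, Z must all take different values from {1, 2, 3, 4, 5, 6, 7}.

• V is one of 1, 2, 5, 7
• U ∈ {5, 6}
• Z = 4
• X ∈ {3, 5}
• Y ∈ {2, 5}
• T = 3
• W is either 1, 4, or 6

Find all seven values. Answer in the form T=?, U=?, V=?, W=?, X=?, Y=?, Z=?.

T=3, U=6, V=7, W=1, X=5, Y=2, Z=4

T has just one choice, so T = 3. So X can't be 3.
That leaves X = 5. So U, V, Y can't be 5.
That leaves Y = 2. Strike 2 from V.
Z's domain is down to {4}, so Z = 4. So W can't be 4.
U must be 6 (only option left). Remove 6 from W.
W's domain is down to {1}, so W = 1. Strike 1 from V.
V has just one choice, so V = 7.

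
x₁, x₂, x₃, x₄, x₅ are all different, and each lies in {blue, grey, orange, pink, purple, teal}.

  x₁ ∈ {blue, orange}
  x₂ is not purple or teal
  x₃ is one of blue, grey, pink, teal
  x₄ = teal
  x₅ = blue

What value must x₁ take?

x₄'s domain is down to {teal}, so x₄ = teal. Strike teal from x₃.
x₅ must be blue (only option left). So x₁, x₂, x₃ can't be blue.
So x₁ = orange.

orange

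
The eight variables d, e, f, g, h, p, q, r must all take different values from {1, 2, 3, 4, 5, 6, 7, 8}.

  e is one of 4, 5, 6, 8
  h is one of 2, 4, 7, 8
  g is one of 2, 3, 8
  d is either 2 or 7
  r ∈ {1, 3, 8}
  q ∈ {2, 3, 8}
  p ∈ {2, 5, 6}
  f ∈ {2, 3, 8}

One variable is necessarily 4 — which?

h

The 8 variables draw from only 8 values {1, 2, 3, 4, 5, 6, 7, 8}, so each is used; only r can be 1, hence r = 1.
f, g, q between them cover only {2, 3, 8} — a naked triple. Remove those values from d, e, h, p.
d's domain is down to {7}, so d = 7. Strike 7 from h.
So 4 goes to h.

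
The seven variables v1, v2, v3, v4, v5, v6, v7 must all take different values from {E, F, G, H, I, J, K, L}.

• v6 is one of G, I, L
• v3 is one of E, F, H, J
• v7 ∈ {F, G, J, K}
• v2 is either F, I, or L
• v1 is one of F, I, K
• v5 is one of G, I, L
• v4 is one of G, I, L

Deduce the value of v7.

v4, v5, v6 share exactly the 3 values {G, I, L}; by pigeonhole those values go to them, so strike G, I, L from v1, v2, v7.
v2 has just one choice, so v2 = F. Strike F from v1, v3, v7.
v1 has just one choice, so v1 = K. Eliminate K elsewhere: v7.
So v7 = J.

J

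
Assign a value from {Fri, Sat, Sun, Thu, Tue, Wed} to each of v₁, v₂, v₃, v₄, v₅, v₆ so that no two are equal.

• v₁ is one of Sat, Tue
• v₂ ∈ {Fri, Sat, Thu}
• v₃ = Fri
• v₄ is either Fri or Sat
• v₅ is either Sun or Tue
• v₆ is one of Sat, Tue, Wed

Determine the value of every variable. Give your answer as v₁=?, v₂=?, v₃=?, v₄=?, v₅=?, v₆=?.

v₁=Tue, v₂=Thu, v₃=Fri, v₄=Sat, v₅=Sun, v₆=Wed

v₃'s domain is down to {Fri}, so v₃ = Fri. Remove Fri from v₂, v₄.
v₄ has just one choice, so v₄ = Sat. Strike Sat from v₁, v₂, v₆.
v₁'s domain is down to {Tue}, so v₁ = Tue. Strike Tue from v₅, v₆.
v₂ must be Thu (only option left).
v₅ has just one choice, so v₅ = Sun.
v₆ has just one choice, so v₆ = Wed.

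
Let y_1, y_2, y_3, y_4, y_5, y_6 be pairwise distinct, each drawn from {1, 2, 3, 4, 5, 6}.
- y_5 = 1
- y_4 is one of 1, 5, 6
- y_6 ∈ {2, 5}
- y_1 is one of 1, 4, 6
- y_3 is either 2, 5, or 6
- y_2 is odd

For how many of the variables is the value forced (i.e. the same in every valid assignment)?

3

y_5 must be 1 (only option left). So y_1, y_2, y_4 can't be 1.
Among the 5 still-open variables, 3 fits only y_2 (and all 5 values in {2, 3, 4, 5, 6} must be used), so y_2 = 3.
Among the 4 still-open variables, 4 fits only y_1 (and all 4 values in {2, 4, 5, 6} must be used), so y_1 = 4.
Determined: y_1=4, y_2=3, y_5=1. The other variables each still have more than one consistent value. That makes 3.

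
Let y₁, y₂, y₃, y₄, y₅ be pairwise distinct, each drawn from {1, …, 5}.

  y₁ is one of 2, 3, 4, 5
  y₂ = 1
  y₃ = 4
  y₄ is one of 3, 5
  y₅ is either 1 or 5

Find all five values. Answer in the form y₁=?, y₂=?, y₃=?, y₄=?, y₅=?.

y₁=2, y₂=1, y₃=4, y₄=3, y₅=5

y₂ must be 1 (only option left). So y₅ can't be 1.
y₃ must be 4 (only option left). Strike 4 from y₁.
y₅ must be 5 (only option left). Eliminate 5 elsewhere: y₁, y₄.
y₄'s domain is down to {3}, so y₄ = 3. Strike 3 from y₁.
y₁ has just one choice, so y₁ = 2.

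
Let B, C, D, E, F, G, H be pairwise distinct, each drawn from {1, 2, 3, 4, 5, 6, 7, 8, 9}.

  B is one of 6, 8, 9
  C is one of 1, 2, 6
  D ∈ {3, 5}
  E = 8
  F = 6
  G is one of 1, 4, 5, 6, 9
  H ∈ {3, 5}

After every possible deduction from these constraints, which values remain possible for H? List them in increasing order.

E's domain is down to {8}, so E = 8. Strike 8 from B.
F has just one choice, so F = 6. Remove 6 from B, C, G.
That leaves B = 9. Eliminate 9 elsewhere: G.
The 2 variables D and H are confined to {3, 5}, which locks those values in; drop them from G.
No further eliminations apply; H can still be any of 3, 5.

3, 5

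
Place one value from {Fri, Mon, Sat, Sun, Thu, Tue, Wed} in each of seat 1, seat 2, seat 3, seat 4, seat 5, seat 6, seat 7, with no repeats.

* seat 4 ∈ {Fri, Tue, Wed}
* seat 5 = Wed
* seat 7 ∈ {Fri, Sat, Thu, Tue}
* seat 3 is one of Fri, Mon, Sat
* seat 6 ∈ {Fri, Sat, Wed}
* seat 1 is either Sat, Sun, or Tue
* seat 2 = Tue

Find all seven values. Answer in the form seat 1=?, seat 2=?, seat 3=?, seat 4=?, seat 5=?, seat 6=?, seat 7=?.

seat 2 must be Tue (only option left). Remove Tue from seat 1, seat 4, seat 7.
seat 5 has just one choice, so seat 5 = Wed. So seat 4, seat 6 can't be Wed.
seat 4's domain is down to {Fri}, so seat 4 = Fri. Eliminate Fri elsewhere: seat 3, seat 6, seat 7.
seat 6 has just one choice, so seat 6 = Sat. Strike Sat from seat 1, seat 3, seat 7.
That leaves seat 7 = Thu.
seat 1 must be Sun (only option left).
seat 3 has just one choice, so seat 3 = Mon.

seat 1=Sun, seat 2=Tue, seat 3=Mon, seat 4=Fri, seat 5=Wed, seat 6=Sat, seat 7=Thu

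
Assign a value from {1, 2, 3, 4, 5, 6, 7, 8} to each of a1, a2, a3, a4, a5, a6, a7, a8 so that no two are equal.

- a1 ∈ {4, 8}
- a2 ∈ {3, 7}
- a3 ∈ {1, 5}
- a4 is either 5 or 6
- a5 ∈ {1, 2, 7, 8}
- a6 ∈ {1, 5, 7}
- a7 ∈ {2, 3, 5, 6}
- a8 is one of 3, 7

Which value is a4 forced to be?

6

Among the 8 variables, 4 fits only a1 (and all 8 values in {1, 2, 3, 4, 5, 6, 7, 8} must be used), so a1 = 4.
The 7 still-open variables draw from only 7 values {1, 2, 3, 5, 6, 7, 8}, so each is used; only a5 can be 8, hence a5 = 8.
Among the 6 still-open variables, 2 fits only a7 (and all 6 values in {1, 2, 3, 5, 6, 7} must be used), so a7 = 2.
Among the 5 still-open variables, 6 fits only a4 (and all 5 values in {1, 3, 5, 6, 7} must be used), so a4 = 6.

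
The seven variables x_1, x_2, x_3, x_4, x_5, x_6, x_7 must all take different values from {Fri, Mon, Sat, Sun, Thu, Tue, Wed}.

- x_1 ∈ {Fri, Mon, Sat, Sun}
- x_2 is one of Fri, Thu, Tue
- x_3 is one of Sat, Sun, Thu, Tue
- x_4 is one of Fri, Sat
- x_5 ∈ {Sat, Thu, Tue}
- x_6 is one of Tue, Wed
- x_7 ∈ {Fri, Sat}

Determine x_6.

Wed

The 7 variables together cover exactly {Fri, Mon, Sat, Sun, Thu, Tue, Wed} — 7 values for 7 variables — and Mon appears only in x_1's list, so x_1 = Mon.
The 6 still-open variables draw from only 6 values {Fri, Sat, Sun, Thu, Tue, Wed}, so each is used; only x_3 can be Sun, hence x_3 = Sun.
Among the 5 still-open variables, Wed fits only x_6 (and all 5 values in {Fri, Sat, Thu, Tue, Wed} must be used), so x_6 = Wed.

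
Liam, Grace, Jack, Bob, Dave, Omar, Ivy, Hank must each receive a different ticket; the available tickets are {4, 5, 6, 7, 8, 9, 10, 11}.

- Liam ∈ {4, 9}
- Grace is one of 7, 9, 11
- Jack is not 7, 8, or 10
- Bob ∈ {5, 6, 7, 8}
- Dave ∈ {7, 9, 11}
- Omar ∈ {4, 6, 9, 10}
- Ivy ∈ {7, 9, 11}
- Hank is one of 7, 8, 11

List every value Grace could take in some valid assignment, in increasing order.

7, 9, 11

Among the 8 variables, 10 fits only Omar (and all 8 values in {4, 5, 6, 7, 8, 9, 10, 11} must be used), so Omar = 10.
The 3 variables Grace, Dave, Ivy are confined to {7, 9, 11}, which locks those values in; drop them from Liam, Jack, Bob, Hank.
Liam must be 4 (only option left). Eliminate 4 elsewhere: Jack.
Hank has just one choice, so Hank = 8. So Bob can't be 8.
No further eliminations apply; Grace can still be any of 7, 9, 11.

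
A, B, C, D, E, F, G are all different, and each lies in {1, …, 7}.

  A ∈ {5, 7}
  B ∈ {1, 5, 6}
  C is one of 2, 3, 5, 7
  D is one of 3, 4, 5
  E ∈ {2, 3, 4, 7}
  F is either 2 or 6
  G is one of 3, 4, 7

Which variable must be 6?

F

Among the 7 variables, 1 fits only B (and all 7 values in {1, 2, 3, 4, 5, 6, 7} must be used), so B = 1.
The 6 still-open variables draw from only 6 values {2, 3, 4, 5, 6, 7}, so each is used; only F can be 6, hence F = 6.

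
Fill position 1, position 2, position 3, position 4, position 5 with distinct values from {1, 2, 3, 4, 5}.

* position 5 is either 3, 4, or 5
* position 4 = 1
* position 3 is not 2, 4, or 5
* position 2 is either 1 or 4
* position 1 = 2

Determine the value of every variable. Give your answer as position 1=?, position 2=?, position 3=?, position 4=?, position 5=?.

position 1=2, position 2=4, position 3=3, position 4=1, position 5=5

position 1 must be 2 (only option left).
position 4 has just one choice, so position 4 = 1. Remove 1 from position 2, position 3.
position 2's domain is down to {4}, so position 2 = 4. So position 5 can't be 4.
position 3's domain is down to {3}, so position 3 = 3. Remove 3 from position 5.
position 5 must be 5 (only option left).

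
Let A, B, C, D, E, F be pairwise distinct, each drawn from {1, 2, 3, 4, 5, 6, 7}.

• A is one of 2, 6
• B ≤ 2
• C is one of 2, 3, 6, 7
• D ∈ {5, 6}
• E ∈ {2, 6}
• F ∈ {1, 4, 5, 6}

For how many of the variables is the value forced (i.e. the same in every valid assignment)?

A and E share exactly the 2 values {2, 6}; by pigeonhole those values go to them, so strike 2, 6 from B, C, D, F.
B has just one choice, so B = 1. So F can't be 1.
D must be 5 (only option left). Eliminate 5 elsewhere: F.
That leaves F = 4.
Determined: B=1, D=5, F=4. The other variables each still have more than one consistent value. That makes 3.

3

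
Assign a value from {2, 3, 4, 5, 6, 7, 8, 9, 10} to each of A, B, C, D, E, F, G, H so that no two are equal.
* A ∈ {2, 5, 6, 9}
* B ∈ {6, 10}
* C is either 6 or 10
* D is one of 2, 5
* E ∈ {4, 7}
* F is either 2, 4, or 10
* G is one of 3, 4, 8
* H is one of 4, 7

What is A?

9

B and C share exactly the 2 values {6, 10}; by pigeonhole those values go to them, so strike 6, 10 from A, F.
The 2 variables E and H are confined to {4, 7}, which locks those values in; drop them from F, G.
F has just one choice, so F = 2. Strike 2 from A, D.
D has just one choice, so D = 5. Remove 5 from A.
So A = 9.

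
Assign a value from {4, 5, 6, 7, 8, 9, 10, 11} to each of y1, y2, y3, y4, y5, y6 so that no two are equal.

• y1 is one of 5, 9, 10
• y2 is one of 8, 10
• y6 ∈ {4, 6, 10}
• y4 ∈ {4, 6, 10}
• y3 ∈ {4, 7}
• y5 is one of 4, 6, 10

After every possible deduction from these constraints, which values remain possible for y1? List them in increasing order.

5, 9

The 3 variables y4, y5, y6 are confined to {4, 6, 10}, which locks those values in; drop them from y1, y2, y3.
y2's domain is down to {8}, so y2 = 8.
y3's domain is down to {7}, so y3 = 7.
No further eliminations apply; y1 can still be any of 5, 9.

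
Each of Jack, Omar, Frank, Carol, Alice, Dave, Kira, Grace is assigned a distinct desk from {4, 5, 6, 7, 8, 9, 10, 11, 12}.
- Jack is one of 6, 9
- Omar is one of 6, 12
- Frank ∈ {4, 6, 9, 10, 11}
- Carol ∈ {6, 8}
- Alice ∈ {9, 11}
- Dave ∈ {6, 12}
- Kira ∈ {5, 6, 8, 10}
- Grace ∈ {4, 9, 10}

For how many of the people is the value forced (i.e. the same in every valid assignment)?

Among the 8 variables, 5 fits only Kira (and all 8 values in {4, 5, 6, 8, 9, 10, 11, 12} must be used), so Kira = 5.
The 7 still-open variables together cover exactly {4, 6, 8, 9, 10, 11, 12} — 7 values for 7 variables — and 8 appears only in Carol's list, so Carol = 8.
Omar and Dave share exactly the 2 values {6, 12}; by pigeonhole those values go to them, so strike 6, 12 from Jack, Frank.
That leaves Jack = 9. So Frank, Alice, Grace can't be 9.
Alice must be 11 (only option left). Eliminate 11 elsewhere: Frank.
Determined: Jack=9, Carol=8, Alice=11, Kira=5. The other people each still have more than one consistent value. That makes 4.

4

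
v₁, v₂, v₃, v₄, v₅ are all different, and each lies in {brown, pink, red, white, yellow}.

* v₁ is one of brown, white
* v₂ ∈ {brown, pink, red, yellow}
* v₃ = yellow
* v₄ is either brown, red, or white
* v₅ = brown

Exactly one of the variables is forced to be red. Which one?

v₄

v₃ must be yellow (only option left). So v₂ can't be yellow.
v₅ must be brown (only option left). Eliminate brown elsewhere: v₁, v₂, v₄.
That leaves v₁ = white. Eliminate white elsewhere: v₄.
So red goes to v₄.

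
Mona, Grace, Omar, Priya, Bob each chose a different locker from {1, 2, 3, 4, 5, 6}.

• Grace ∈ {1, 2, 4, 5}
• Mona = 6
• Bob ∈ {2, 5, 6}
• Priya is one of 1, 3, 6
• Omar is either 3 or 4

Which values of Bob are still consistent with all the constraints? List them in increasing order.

2, 5

Mona has just one choice, so Mona = 6. Eliminate 6 elsewhere: Priya, Bob.
No further eliminations apply; Bob can still be any of 2, 5.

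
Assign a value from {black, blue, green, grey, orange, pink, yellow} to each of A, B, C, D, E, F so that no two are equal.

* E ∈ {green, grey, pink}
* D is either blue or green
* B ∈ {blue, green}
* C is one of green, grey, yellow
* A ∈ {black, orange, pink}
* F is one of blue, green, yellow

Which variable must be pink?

E

The 2 variables B and D are confined to {blue, green}, which locks those values in; drop them from C, E, F.
F must be yellow (only option left). Strike yellow from C.
C has just one choice, so C = grey. So E can't be grey.
So pink goes to E.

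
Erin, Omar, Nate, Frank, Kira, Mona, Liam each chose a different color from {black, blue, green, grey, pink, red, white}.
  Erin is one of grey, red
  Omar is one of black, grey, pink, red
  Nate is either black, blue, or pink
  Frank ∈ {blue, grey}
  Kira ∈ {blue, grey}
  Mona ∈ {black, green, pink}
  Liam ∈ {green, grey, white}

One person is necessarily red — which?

The 7 variables together cover exactly {black, blue, green, grey, pink, red, white} — 7 values for 7 variables — and white appears only in Liam's list, so Liam = white.
Among the 6 still-open variables, green fits only Mona (and all 6 values in {black, blue, green, grey, pink, red} must be used), so Mona = green.
The 2 variables Frank and Kira are confined to {blue, grey}, which locks those values in; drop them from Erin, Omar, Nate.
So red goes to Erin.

Erin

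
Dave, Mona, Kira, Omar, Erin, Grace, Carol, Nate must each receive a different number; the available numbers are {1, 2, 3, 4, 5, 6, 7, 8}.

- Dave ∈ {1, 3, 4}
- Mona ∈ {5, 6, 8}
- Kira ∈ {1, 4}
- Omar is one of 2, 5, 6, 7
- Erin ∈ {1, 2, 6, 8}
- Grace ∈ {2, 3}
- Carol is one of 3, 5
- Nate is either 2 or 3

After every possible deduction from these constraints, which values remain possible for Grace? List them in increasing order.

2, 3

The 8 variables together cover exactly {1, 2, 3, 4, 5, 6, 7, 8} — 8 values for 8 variables — and 7 appears only in Omar's list, so Omar = 7.
Grace and Nate share exactly the 2 values {2, 3}; by pigeonhole those values go to them, so strike 2, 3 from Dave, Erin, Carol.
Carol has just one choice, so Carol = 5. Remove 5 from Mona.
Dave and Kira between them cover only {1, 4} — a naked pair. Remove those values from Erin.
No further eliminations apply; Grace can still be any of 2, 3.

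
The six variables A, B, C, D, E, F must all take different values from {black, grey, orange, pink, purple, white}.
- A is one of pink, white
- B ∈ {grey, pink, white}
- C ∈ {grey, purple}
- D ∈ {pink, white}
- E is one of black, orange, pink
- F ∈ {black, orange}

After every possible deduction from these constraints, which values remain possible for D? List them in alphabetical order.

Among the 6 variables, purple fits only C (and all 6 values in {black, grey, orange, pink, purple, white} must be used), so C = purple.
The 5 still-open variables draw from only 5 values {black, grey, orange, pink, white}, so each is used; only B can be grey, hence B = grey.
A and D between them cover only {pink, white} — a naked pair. Remove those values from E.
No further eliminations apply; D can still be any of pink, white.

pink, white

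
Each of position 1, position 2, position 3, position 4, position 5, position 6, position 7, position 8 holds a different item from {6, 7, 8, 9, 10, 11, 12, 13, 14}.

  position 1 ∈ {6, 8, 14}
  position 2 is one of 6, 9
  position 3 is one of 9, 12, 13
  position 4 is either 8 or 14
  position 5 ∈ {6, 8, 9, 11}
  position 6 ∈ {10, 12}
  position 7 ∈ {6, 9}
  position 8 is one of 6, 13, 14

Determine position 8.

The 8 variables together cover exactly {6, 8, 9, 10, 11, 12, 13, 14} — 8 values for 8 variables — and 10 appears only in position 6's list, so position 6 = 10.
The 7 still-open variables together cover exactly {6, 8, 9, 11, 12, 13, 14} — 7 values for 7 variables — and 11 appears only in position 5's list, so position 5 = 11.
Among the 6 still-open variables, 12 fits only position 3 (and all 6 values in {6, 8, 9, 12, 13, 14} must be used), so position 3 = 12.
The 5 still-open variables draw from only 5 values {6, 8, 9, 13, 14}, so each is used; only position 8 can be 13, hence position 8 = 13.

13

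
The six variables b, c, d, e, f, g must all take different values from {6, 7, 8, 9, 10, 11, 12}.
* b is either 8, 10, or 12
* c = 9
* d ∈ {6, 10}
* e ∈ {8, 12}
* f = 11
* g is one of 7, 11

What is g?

c has just one choice, so c = 9.
f has just one choice, so f = 11. Eliminate 11 elsewhere: g.
So g = 7.

7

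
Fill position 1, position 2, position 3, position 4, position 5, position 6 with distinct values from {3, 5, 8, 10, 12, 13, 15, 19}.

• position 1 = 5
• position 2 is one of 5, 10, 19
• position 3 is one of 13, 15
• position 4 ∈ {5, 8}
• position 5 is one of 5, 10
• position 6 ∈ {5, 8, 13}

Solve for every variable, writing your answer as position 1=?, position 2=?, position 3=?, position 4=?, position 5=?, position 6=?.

position 1 must be 5 (only option left). Remove 5 from position 2, position 4, position 5, position 6.
position 4's domain is down to {8}, so position 4 = 8. Remove 8 from position 6.
position 5's domain is down to {10}, so position 5 = 10. So position 2 can't be 10.
position 6's domain is down to {13}, so position 6 = 13. Eliminate 13 elsewhere: position 3.
position 2's domain is down to {19}, so position 2 = 19.
position 3 must be 15 (only option left).

position 1=5, position 2=19, position 3=15, position 4=8, position 5=10, position 6=13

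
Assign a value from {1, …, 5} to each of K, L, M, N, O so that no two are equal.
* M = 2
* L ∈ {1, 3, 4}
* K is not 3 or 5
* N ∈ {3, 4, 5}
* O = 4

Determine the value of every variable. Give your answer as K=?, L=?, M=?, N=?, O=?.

K=1, L=3, M=2, N=5, O=4

M must be 2 (only option left). Remove 2 from K.
That leaves O = 4. Remove 4 from K, L, N.
That leaves K = 1. Strike 1 from L.
L has just one choice, so L = 3. Strike 3 from N.
N must be 5 (only option left).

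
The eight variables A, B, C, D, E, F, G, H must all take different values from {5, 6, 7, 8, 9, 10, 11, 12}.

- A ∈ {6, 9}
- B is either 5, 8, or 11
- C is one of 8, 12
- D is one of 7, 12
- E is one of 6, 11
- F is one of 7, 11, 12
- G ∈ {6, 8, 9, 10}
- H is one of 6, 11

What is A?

9

The 8 variables draw from only 8 values {5, 6, 7, 8, 9, 10, 11, 12}, so each is used; only B can be 5, hence B = 5.
Among the 7 still-open variables, 10 fits only G (and all 7 values in {6, 7, 8, 9, 10, 11, 12} must be used), so G = 10.
The 6 still-open variables draw from only 6 values {6, 7, 8, 9, 11, 12}, so each is used; only C can be 8, hence C = 8.
The 5 still-open variables together cover exactly {6, 7, 9, 11, 12} — 5 values for 5 variables — and 9 appears only in A's list, so A = 9.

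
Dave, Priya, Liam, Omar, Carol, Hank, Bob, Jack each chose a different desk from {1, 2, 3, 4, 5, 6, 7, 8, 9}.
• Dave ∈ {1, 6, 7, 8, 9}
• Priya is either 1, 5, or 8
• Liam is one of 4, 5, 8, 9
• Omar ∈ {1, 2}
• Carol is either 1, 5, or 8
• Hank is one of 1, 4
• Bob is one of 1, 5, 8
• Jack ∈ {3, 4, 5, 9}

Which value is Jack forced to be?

The 3 variables Priya, Carol, Bob are confined to {1, 5, 8}, which locks those values in; drop them from Dave, Liam, Omar, Hank, Jack.
Omar's domain is down to {2}, so Omar = 2.
Hank's domain is down to {4}, so Hank = 4. So Liam, Jack can't be 4.
That leaves Liam = 9. Eliminate 9 elsewhere: Dave, Jack.
So Jack = 3.

3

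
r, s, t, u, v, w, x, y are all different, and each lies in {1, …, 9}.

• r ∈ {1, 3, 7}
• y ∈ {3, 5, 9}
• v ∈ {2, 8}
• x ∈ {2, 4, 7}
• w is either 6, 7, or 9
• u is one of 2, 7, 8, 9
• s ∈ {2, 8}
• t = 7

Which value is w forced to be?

6

t has just one choice, so t = 7. So r, u, w, x can't be 7.
The 2 variables s and v are confined to {2, 8}, which locks those values in; drop them from u, x.
u must be 9 (only option left). So w, y can't be 9.
So w = 6.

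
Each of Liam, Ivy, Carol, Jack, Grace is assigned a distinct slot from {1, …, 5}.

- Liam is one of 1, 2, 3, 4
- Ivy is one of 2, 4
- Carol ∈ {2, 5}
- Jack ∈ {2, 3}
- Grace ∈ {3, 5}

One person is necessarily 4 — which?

Ivy

The 5 variables together cover exactly {1, 2, 3, 4, 5} — 5 values for 5 variables — and 1 appears only in Liam's list, so Liam = 1.
Among the 4 still-open variables, 4 fits only Ivy (and all 4 values in {2, 3, 4, 5} must be used), so Ivy = 4.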